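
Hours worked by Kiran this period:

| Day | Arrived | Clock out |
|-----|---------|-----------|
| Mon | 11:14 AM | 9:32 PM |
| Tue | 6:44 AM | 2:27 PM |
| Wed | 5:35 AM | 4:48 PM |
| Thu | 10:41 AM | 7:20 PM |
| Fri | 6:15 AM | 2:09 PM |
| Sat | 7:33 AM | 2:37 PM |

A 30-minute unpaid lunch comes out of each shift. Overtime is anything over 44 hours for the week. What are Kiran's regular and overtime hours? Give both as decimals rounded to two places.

Mon: 11:14 AM–9:32 PM = 10 h 18 min; less 30 min break → 9 h 48 min
Tue: 6:44 AM–2:27 PM = 7 h 43 min; less 30 min break → 7 h 13 min
Wed: 5:35 AM–4:48 PM = 11 h 13 min; less 30 min break → 10 h 43 min
Thu: 10:41 AM–7:20 PM = 8 h 39 min; less 30 min break → 8 h 9 min
Fri: 6:15 AM–2:09 PM = 7 h 54 min; less 30 min break → 7 h 24 min
Sat: 7:33 AM–2:37 PM = 7 h 4 min; less 30 min break → 6 h 34 min
Total worked: 49 h 51 min = 49.85 h.
Threshold 44 h → overtime 5 h 51 min, regular 44 h 0 min.

Regular 44.00 hours, overtime 5.85 hours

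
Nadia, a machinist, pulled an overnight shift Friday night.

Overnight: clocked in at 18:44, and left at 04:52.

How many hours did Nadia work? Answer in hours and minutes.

10 h 8 min

Overnight: 18:44 → midnight = 5 h 16 min; midnight → 04:52 = 4 h 52 min; span 10 h 8 min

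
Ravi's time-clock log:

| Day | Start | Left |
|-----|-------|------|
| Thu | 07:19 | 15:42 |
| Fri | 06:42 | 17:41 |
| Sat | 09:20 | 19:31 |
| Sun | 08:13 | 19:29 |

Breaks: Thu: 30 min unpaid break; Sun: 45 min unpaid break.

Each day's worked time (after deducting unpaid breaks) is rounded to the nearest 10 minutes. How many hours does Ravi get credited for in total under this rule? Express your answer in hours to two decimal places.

39.50 hours

Thu: 07:19–15:42 = 8 h 23 min − 30 min = 7 h 53 min → rounds to 7 h 50 min
Fri: 06:42–17:41 = 10 h 59 min → rounds to 11 h 0 min
Sat: 09:20–19:31 = 10 h 11 min → rounds to 10 h 10 min
Sun: 08:13–19:29 = 11 h 16 min − 45 min = 10 h 31 min → rounds to 10 h 30 min
Total credited: 39 h 30 min.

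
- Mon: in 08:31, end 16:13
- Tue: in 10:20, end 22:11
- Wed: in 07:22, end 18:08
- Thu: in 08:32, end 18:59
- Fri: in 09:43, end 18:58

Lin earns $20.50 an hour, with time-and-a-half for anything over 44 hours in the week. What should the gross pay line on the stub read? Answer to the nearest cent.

$1087.01

Mon: 08:31–16:13 = 7 h 42 min
Tue: 10:20–22:11 = 11 h 51 min
Wed: 07:22–18:08 = 10 h 46 min
Thu: 08:32–18:59 = 10 h 27 min
Fri: 09:43–18:58 = 9 h 15 min
Total worked: 50 h 1 min = 3001 min.
Regular 44 h 0 min = 2640 min at $20.50/h; overtime 6 h 1 min = 361 min at $30.75/h.
Pay = (2640 × $20.50 + 361 × $30.75) ÷ 60 = $1087.01.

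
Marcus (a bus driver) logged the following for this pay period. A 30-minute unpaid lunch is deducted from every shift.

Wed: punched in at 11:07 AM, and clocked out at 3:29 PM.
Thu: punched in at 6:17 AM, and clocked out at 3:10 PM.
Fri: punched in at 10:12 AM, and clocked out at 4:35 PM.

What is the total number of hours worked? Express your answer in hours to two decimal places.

Wed: 11:07 AM–3:29 PM = 4 h 22 min; less 30 min break → 3 h 52 min
Thu: 6:17 AM–3:10 PM = 8 h 53 min; less 30 min break → 8 h 23 min
Fri: 10:12 AM–4:35 PM = 6 h 23 min; less 30 min break → 5 h 53 min
Total: 3 h 52 min + 8 h 23 min + 5 h 53 min = 18 h 8 min.

18.13 hours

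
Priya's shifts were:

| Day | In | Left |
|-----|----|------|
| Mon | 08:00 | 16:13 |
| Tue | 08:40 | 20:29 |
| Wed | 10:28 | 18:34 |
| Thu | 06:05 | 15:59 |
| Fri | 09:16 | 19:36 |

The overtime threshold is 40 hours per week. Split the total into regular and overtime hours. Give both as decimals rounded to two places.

Mon: 08:00–16:13 = 8 h 13 min
Tue: 08:40–20:29 = 11 h 49 min
Wed: 10:28–18:34 = 8 h 6 min
Thu: 06:05–15:59 = 9 h 54 min
Fri: 09:16–19:36 = 10 h 20 min
Total worked: 48 h 22 min = 48.37 h.
Threshold 40 h → overtime 8 h 22 min, regular 40 h 0 min.

Regular 40.00 hours, overtime 8.37 hours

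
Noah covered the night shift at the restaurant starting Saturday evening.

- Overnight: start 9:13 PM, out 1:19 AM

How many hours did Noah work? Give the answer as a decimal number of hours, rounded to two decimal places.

4.10 hours

Overnight: 9:13 PM → midnight = 2 h 47 min; midnight → 1:19 AM = 1 h 19 min; span 4 h 6 min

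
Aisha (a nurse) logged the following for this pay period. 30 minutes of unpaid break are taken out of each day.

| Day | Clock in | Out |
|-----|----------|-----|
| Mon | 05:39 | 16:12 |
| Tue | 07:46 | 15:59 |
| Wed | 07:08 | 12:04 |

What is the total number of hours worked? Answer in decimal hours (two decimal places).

22.20 hours

Mon: 05:39–16:12 = 10 h 33 min; less 30 min break → 10 h 3 min
Tue: 07:46–15:59 = 8 h 13 min; less 30 min break → 7 h 43 min
Wed: 07:08–12:04 = 4 h 56 min; less 30 min break → 4 h 26 min
Total: 10 h 3 min + 7 h 43 min + 4 h 26 min = 22 h 12 min.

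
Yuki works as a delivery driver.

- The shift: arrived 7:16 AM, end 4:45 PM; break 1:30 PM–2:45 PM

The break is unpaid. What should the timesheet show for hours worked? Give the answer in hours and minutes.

8 h 14 min

The shift: 7:16 AM–4:45 PM = 9 h 29 min; less 75 min break → 8 h 14 min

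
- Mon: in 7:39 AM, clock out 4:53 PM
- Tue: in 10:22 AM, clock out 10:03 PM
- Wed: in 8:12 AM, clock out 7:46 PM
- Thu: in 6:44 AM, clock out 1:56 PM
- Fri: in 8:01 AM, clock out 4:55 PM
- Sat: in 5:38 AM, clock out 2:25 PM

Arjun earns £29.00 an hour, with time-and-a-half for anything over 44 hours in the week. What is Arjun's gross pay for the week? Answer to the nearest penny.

Mon: 7:39 AM–4:53 PM = 9 h 14 min
Tue: 10:22 AM–10:03 PM = 11 h 41 min
Wed: 8:12 AM–7:46 PM = 11 h 34 min
Thu: 6:44 AM–1:56 PM = 7 h 12 min
Fri: 8:01 AM–4:55 PM = 8 h 54 min
Sat: 5:38 AM–2:25 PM = 8 h 47 min
Total worked: 57 h 22 min = 3442 min.
Regular 44 h 0 min = 2640 min at £29.00/h; overtime 13 h 22 min = 802 min at £43.50/h.
Pay = (2640 × £29.00 + 802 × £43.50) ÷ 60 = £1857.45.

£1857.45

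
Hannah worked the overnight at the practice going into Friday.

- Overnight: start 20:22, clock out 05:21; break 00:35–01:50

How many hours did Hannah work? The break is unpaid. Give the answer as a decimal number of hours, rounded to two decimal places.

7.73 hours

Overnight: 20:22 → midnight = 3 h 38 min; midnight → 05:21 = 5 h 21 min; span 8 h 59 min; less 75 min break → 7 h 44 min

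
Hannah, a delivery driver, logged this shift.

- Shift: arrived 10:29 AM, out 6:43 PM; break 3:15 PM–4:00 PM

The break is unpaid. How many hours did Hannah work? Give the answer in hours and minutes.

Shift: 10:29 AM–6:43 PM = 8 h 14 min; less 45 min break → 7 h 29 min

7 h 29 min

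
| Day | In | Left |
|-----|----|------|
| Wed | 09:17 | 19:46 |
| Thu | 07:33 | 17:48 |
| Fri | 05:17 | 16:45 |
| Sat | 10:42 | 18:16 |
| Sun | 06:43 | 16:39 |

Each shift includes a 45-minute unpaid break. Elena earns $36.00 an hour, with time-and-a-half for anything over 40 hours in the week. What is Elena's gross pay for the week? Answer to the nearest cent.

Wed: 09:17–19:46 = 10 h 29 min; less 45 min break → 9 h 44 min
Thu: 07:33–17:48 = 10 h 15 min; less 45 min break → 9 h 30 min
Fri: 05:17–16:45 = 11 h 28 min; less 45 min break → 10 h 43 min
Sat: 10:42–18:16 = 7 h 34 min; less 45 min break → 6 h 49 min
Sun: 06:43–16:39 = 9 h 56 min; less 45 min break → 9 h 11 min
Total worked: 45 h 57 min = 2757 min.
Regular 40 h 0 min = 2400 min at $36.00/h; overtime 5 h 57 min = 357 min at $54.00/h.
Pay = (2400 × $36.00 + 357 × $54.00) ÷ 60 = $1761.30.

$1761.30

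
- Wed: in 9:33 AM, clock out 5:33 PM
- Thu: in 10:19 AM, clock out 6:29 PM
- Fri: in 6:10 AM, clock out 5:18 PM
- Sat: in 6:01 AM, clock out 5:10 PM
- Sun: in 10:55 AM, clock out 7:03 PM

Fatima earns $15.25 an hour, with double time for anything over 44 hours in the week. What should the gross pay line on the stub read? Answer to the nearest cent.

$749.79

Wed: 9:33 AM–5:33 PM = 8 h 0 min
Thu: 10:19 AM–6:29 PM = 8 h 10 min
Fri: 6:10 AM–5:18 PM = 11 h 8 min
Sat: 6:01 AM–5:10 PM = 11 h 9 min
Sun: 10:55 AM–7:03 PM = 8 h 8 min
Total worked: 46 h 35 min = 2795 min.
Regular 44 h 0 min = 2640 min at $15.25/h; overtime 2 h 35 min = 155 min at $30.50/h.
Pay = (2640 × $15.25 + 155 × $30.50) ÷ 60 = $749.79.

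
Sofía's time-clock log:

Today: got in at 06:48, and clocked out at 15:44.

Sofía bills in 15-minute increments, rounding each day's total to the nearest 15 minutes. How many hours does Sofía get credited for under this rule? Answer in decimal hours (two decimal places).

Today: 06:48–15:44 = 8 h 56 min → rounds to 9 h 0 min

9.00 hours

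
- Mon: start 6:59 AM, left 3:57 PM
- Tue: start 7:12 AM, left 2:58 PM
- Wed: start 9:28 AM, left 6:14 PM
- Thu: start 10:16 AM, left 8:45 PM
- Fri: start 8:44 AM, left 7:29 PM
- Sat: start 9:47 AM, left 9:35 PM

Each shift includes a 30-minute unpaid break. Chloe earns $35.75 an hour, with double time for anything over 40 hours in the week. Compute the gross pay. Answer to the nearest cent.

$2540.63

Mon: 6:59 AM–3:57 PM = 8 h 58 min; less 30 min break → 8 h 28 min
Tue: 7:12 AM–2:58 PM = 7 h 46 min; less 30 min break → 7 h 16 min
Wed: 9:28 AM–6:14 PM = 8 h 46 min; less 30 min break → 8 h 16 min
Thu: 10:16 AM–8:45 PM = 10 h 29 min; less 30 min break → 9 h 59 min
Fri: 8:44 AM–7:29 PM = 10 h 45 min; less 30 min break → 10 h 15 min
Sat: 9:47 AM–9:35 PM = 11 h 48 min; less 30 min break → 11 h 18 min
Total worked: 55 h 32 min = 3332 min.
Regular 40 h 0 min = 2400 min at $35.75/h; overtime 15 h 32 min = 932 min at $71.50/h.
Pay = (2400 × $35.75 + 932 × $71.50) ÷ 60 = $2540.63.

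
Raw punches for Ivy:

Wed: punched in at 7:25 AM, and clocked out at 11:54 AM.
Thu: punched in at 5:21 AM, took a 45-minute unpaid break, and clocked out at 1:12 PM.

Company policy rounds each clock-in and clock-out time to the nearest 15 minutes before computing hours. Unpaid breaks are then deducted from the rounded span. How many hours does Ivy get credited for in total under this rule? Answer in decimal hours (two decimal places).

11.75 hours

Wed: in 7:25 AM→7:30 AM, out 11:54 AM→12:00 PM; 4 h 30 min
Thu: in 5:21 AM→5:15 AM, out 1:12 PM→1:15 PM; 8 h 0 min − 45 min = 7 h 15 min
Total credited: 11 h 45 min.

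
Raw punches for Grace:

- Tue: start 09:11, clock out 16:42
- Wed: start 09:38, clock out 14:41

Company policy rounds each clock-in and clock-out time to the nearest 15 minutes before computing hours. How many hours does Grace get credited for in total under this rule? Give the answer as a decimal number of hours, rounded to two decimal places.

12.50 hours

Tue: in 09:11→09:15, out 16:42→16:45; 7 h 30 min
Wed: in 09:38→09:45, out 14:41→14:45; 5 h 0 min
Total credited: 12 h 30 min.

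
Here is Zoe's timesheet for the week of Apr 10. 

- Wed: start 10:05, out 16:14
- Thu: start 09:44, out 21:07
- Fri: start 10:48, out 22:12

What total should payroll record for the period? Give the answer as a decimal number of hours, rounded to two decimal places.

28.93 hours

Wed: 10:05–16:14 = 6 h 9 min
Thu: 09:44–21:07 = 11 h 23 min
Fri: 10:48–22:12 = 11 h 24 min
Total: 6 h 9 min + 11 h 23 min + 11 h 24 min = 28 h 56 min.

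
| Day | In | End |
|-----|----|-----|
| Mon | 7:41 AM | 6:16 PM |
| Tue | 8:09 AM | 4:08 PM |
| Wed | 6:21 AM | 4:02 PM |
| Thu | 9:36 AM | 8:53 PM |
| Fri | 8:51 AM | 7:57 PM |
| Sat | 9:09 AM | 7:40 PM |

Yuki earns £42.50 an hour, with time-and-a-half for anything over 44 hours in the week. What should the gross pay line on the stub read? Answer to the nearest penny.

Mon: 7:41 AM–6:16 PM = 10 h 35 min
Tue: 8:09 AM–4:08 PM = 7 h 59 min
Wed: 6:21 AM–4:02 PM = 9 h 41 min
Thu: 9:36 AM–8:53 PM = 11 h 17 min
Fri: 8:51 AM–7:57 PM = 11 h 6 min
Sat: 9:09 AM–7:40 PM = 10 h 31 min
Total worked: 61 h 9 min = 3669 min.
Regular 44 h 0 min = 2640 min at £42.50/h; overtime 17 h 9 min = 1029 min at £63.75/h.
Pay = (2640 × £42.50 + 1029 × £63.75) ÷ 60 = £2963.31.

£2963.31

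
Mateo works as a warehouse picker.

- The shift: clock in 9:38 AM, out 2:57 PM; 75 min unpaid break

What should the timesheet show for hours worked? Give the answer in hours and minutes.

4 h 4 min

The shift: 9:38 AM–2:57 PM = 5 h 19 min; less 75 min break → 4 h 4 min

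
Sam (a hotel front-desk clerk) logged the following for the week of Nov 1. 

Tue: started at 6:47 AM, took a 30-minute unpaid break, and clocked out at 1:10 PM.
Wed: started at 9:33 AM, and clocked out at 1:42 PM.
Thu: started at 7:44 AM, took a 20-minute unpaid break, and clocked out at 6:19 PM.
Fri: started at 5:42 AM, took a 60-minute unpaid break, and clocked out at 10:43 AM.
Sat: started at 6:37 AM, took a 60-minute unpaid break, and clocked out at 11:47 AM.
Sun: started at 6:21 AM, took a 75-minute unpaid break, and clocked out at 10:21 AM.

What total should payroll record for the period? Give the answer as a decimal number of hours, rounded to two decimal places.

Tue: 6:47 AM–1:10 PM = 6 h 23 min; less 30 min break → 5 h 53 min
Wed: 9:33 AM–1:42 PM = 4 h 9 min
Thu: 7:44 AM–6:19 PM = 10 h 35 min; less 20 min break → 10 h 15 min
Fri: 5:42 AM–10:43 AM = 5 h 1 min; less 60 min break → 4 h 1 min
Sat: 6:37 AM–11:47 AM = 5 h 10 min; less 60 min break → 4 h 10 min
Sun: 6:21 AM–10:21 AM = 4 h 0 min; less 75 min break → 2 h 45 min
Total: 5 h 53 min + 4 h 9 min + 10 h 15 min + 4 h 1 min + 4 h 10 min + 2 h 45 min = 31 h 13 min.

31.22 hours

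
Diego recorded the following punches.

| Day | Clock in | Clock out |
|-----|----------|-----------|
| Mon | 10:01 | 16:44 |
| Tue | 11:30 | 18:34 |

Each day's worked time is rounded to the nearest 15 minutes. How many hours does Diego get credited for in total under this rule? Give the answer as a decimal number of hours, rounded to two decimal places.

13.75 hours

Mon: 10:01–16:44 = 6 h 43 min → rounds to 6 h 45 min
Tue: 11:30–18:34 = 7 h 4 min → rounds to 7 h 0 min
Total credited: 13 h 45 min.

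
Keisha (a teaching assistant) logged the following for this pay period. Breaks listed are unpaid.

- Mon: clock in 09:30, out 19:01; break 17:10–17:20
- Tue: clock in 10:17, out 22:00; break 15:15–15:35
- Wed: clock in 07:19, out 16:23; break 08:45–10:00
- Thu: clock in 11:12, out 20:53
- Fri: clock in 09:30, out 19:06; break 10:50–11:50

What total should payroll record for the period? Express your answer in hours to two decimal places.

46.83 hours

Mon: 09:30–19:01 = 9 h 31 min; less 10 min break → 9 h 21 min
Tue: 10:17–22:00 = 11 h 43 min; less 20 min break → 11 h 23 min
Wed: 07:19–16:23 = 9 h 4 min; less 75 min break → 7 h 49 min
Thu: 11:12–20:53 = 9 h 41 min
Fri: 09:30–19:06 = 9 h 36 min; less 60 min break → 8 h 36 min
Total: 9 h 21 min + 11 h 23 min + 7 h 49 min + 9 h 41 min + 8 h 36 min = 46 h 50 min.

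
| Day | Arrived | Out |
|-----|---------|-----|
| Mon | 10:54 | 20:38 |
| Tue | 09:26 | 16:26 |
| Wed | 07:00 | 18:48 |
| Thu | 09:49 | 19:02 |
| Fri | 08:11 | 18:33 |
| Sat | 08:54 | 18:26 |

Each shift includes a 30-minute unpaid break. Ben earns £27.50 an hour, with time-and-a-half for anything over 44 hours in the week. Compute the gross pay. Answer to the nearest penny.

£1649.31

Mon: 10:54–20:38 = 9 h 44 min; less 30 min break → 9 h 14 min
Tue: 09:26–16:26 = 7 h 0 min; less 30 min break → 6 h 30 min
Wed: 07:00–18:48 = 11 h 48 min; less 30 min break → 11 h 18 min
Thu: 09:49–19:02 = 9 h 13 min; less 30 min break → 8 h 43 min
Fri: 08:11–18:33 = 10 h 22 min; less 30 min break → 9 h 52 min
Sat: 08:54–18:26 = 9 h 32 min; less 30 min break → 9 h 2 min
Total worked: 54 h 39 min = 3279 min.
Regular 44 h 0 min = 2640 min at £27.50/h; overtime 10 h 39 min = 639 min at £41.25/h.
Pay = (2640 × £27.50 + 639 × £41.25) ÷ 60 = £1649.31.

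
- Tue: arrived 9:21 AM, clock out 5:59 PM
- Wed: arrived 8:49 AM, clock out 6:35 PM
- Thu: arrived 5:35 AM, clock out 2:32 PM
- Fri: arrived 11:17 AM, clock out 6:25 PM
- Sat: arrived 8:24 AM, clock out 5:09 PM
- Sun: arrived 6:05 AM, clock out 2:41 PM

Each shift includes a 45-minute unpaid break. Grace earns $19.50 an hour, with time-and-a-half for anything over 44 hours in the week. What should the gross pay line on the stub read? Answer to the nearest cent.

Tue: 9:21 AM–5:59 PM = 8 h 38 min; less 45 min break → 7 h 53 min
Wed: 8:49 AM–6:35 PM = 9 h 46 min; less 45 min break → 9 h 1 min
Thu: 5:35 AM–2:32 PM = 8 h 57 min; less 45 min break → 8 h 12 min
Fri: 11:17 AM–6:25 PM = 7 h 8 min; less 45 min break → 6 h 23 min
Sat: 8:24 AM–5:09 PM = 8 h 45 min; less 45 min break → 8 h 0 min
Sun: 6:05 AM–2:41 PM = 8 h 36 min; less 45 min break → 7 h 51 min
Total worked: 47 h 20 min = 2840 min.
Regular 44 h 0 min = 2640 min at $19.50/h; overtime 3 h 20 min = 200 min at $29.25/h.
Pay = (2640 × $19.50 + 200 × $29.25) ÷ 60 = $955.50.

$955.50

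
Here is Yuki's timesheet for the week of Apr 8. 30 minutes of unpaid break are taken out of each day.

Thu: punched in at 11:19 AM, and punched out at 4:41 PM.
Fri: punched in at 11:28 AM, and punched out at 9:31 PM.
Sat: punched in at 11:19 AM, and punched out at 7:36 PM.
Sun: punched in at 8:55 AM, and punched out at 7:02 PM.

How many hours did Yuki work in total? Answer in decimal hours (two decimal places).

Thu: 11:19 AM–4:41 PM = 5 h 22 min; less 30 min break → 4 h 52 min
Fri: 11:28 AM–9:31 PM = 10 h 3 min; less 30 min break → 9 h 33 min
Sat: 11:19 AM–7:36 PM = 8 h 17 min; less 30 min break → 7 h 47 min
Sun: 8:55 AM–7:02 PM = 10 h 7 min; less 30 min break → 9 h 37 min
Total: 4 h 52 min + 9 h 33 min + 7 h 47 min + 9 h 37 min = 31 h 49 min.

31.82 hours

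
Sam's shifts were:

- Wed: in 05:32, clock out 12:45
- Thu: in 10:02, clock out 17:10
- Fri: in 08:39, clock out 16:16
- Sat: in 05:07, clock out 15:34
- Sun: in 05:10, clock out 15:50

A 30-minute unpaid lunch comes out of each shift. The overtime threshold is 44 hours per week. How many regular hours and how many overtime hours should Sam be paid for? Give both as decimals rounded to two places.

Wed: 05:32–12:45 = 7 h 13 min; less 30 min break → 6 h 43 min
Thu: 10:02–17:10 = 7 h 8 min; less 30 min break → 6 h 38 min
Fri: 08:39–16:16 = 7 h 37 min; less 30 min break → 7 h 7 min
Sat: 05:07–15:34 = 10 h 27 min; less 30 min break → 9 h 57 min
Sun: 05:10–15:50 = 10 h 40 min; less 30 min break → 10 h 10 min
Total worked: 40 h 35 min = 40.58 h.
Threshold 44 h → overtime 0 h 0 min, regular 40 h 35 min.

Regular 40.58 hours, overtime 0.00 hours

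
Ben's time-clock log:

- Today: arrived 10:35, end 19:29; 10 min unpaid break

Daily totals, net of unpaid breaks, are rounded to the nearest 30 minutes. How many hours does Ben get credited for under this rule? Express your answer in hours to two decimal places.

8.50 hours

Today: 10:35–19:29 = 8 h 54 min − 10 min = 8 h 44 min → rounds to 8 h 30 min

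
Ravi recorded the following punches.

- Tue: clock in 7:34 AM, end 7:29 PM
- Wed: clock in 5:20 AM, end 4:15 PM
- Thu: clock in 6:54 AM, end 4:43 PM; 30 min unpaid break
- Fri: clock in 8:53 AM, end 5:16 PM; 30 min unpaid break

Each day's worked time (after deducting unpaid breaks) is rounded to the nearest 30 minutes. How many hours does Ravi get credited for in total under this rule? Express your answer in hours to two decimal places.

Tue: 7:34 AM–7:29 PM = 11 h 55 min → rounds to 12 h 0 min
Wed: 5:20 AM–4:15 PM = 10 h 55 min → rounds to 11 h 0 min
Thu: 6:54 AM–4:43 PM = 9 h 49 min − 30 min = 9 h 19 min → rounds to 9 h 30 min
Fri: 8:53 AM–5:16 PM = 8 h 23 min − 30 min = 7 h 53 min → rounds to 8 h 0 min
Total credited: 40 h 30 min.

40.50 hours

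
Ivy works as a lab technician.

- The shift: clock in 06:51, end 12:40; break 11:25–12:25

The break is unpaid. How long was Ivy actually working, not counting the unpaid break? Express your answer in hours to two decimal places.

The shift: 06:51–12:40 = 5 h 49 min; less 60 min break → 4 h 49 min

4.82 hours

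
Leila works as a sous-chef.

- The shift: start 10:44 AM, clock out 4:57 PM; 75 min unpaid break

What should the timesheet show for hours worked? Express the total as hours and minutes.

4 h 58 min

The shift: 10:44 AM–4:57 PM = 6 h 13 min; less 75 min break → 4 h 58 min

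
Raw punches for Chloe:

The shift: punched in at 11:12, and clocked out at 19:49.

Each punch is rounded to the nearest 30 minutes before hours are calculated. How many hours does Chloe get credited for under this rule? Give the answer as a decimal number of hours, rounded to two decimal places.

The shift: in 11:12→11:00, out 19:49→20:00; 9 h 0 min

9.00 hours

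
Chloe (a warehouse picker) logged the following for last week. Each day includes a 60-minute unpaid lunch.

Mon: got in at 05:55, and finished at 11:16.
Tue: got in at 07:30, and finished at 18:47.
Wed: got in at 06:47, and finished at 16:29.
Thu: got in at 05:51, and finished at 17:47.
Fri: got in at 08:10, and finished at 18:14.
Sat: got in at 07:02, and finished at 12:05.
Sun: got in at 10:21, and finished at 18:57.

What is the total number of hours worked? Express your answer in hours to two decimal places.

Mon: 05:55–11:16 = 5 h 21 min; less 60 min break → 4 h 21 min
Tue: 07:30–18:47 = 11 h 17 min; less 60 min break → 10 h 17 min
Wed: 06:47–16:29 = 9 h 42 min; less 60 min break → 8 h 42 min
Thu: 05:51–17:47 = 11 h 56 min; less 60 min break → 10 h 56 min
Fri: 08:10–18:14 = 10 h 4 min; less 60 min break → 9 h 4 min
Sat: 07:02–12:05 = 5 h 3 min; less 60 min break → 4 h 3 min
Sun: 10:21–18:57 = 8 h 36 min; less 60 min break → 7 h 36 min
Total: 4 h 21 min + 10 h 17 min + 8 h 42 min + 10 h 56 min + 9 h 4 min + 4 h 3 min + 7 h 36 min = 54 h 59 min.

54.98 hours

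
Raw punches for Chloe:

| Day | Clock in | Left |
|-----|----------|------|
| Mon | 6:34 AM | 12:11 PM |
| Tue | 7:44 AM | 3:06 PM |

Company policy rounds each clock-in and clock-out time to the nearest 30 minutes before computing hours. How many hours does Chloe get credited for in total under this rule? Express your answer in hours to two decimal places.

13.00 hours

Mon: in 6:34 AM→6:30 AM, out 12:11 PM→12:00 PM; 5 h 30 min
Tue: in 7:44 AM→7:30 AM, out 3:06 PM→3:00 PM; 7 h 30 min
Total credited: 13 h 0 min.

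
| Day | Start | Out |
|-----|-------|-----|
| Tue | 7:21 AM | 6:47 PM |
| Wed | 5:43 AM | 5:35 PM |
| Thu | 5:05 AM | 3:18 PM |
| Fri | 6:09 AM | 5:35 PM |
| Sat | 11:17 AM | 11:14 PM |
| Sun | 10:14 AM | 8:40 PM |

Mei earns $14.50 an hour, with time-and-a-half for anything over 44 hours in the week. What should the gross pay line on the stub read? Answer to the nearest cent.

Tue: 7:21 AM–6:47 PM = 11 h 26 min
Wed: 5:43 AM–5:35 PM = 11 h 52 min
Thu: 5:05 AM–3:18 PM = 10 h 13 min
Fri: 6:09 AM–5:35 PM = 11 h 26 min
Sat: 11:17 AM–11:14 PM = 11 h 57 min
Sun: 10:14 AM–8:40 PM = 10 h 26 min
Total worked: 67 h 20 min = 4040 min.
Regular 44 h 0 min = 2640 min at $14.50/h; overtime 23 h 20 min = 1400 min at $21.75/h.
Pay = (2640 × $14.50 + 1400 × $21.75) ÷ 60 = $1145.50.

$1145.50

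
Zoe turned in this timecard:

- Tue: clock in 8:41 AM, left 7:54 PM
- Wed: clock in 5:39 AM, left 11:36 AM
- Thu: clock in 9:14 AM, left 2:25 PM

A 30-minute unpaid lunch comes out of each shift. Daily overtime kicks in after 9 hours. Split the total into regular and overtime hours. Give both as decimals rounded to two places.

Tue: 8:41 AM–7:54 PM = 11 h 13 min; less 30 min break → 10 h 43 min
Wed: 5:39 AM–11:36 AM = 5 h 57 min; less 30 min break → 5 h 27 min
Thu: 9:14 AM–2:25 PM = 5 h 11 min; less 30 min break → 4 h 41 min
Tue reg 9 h 0 min / OT 1 h 43 min; Wed reg 5 h 27 min / OT 0 h 0 min; Thu reg 4 h 41 min / OT 0 h 0 min.
Totals: regular 19 h 8 min, overtime 1 h 43 min.

Regular 19.13 hours, overtime 1.72 hours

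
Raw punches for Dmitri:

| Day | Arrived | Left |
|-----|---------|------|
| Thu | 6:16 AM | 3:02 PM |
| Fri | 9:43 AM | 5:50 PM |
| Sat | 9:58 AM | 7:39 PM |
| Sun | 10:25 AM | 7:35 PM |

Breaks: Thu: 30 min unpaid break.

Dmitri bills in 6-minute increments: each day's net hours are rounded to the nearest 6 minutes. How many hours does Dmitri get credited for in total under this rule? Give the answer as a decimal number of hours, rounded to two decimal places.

35.30 hours

Thu: 6:16 AM–3:02 PM = 8 h 46 min − 30 min = 8 h 16 min → rounds to 8 h 18 min
Fri: 9:43 AM–5:50 PM = 8 h 7 min → rounds to 8 h 6 min
Sat: 9:58 AM–7:39 PM = 9 h 41 min → rounds to 9 h 42 min
Sun: 10:25 AM–7:35 PM = 9 h 10 min → rounds to 9 h 12 min
Total credited: 35 h 18 min.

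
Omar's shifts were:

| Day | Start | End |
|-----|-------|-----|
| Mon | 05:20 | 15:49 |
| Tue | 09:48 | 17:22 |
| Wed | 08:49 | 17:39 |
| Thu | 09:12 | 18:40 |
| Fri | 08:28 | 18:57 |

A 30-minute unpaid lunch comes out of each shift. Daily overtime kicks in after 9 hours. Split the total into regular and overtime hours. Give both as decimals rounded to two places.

Regular 42.37 hours, overtime 1.97 hours

Mon: 05:20–15:49 = 10 h 29 min; less 30 min break → 9 h 59 min
Tue: 09:48–17:22 = 7 h 34 min; less 30 min break → 7 h 4 min
Wed: 08:49–17:39 = 8 h 50 min; less 30 min break → 8 h 20 min
Thu: 09:12–18:40 = 9 h 28 min; less 30 min break → 8 h 58 min
Fri: 08:28–18:57 = 10 h 29 min; less 30 min break → 9 h 59 min
Mon reg 9 h 0 min / OT 0 h 59 min; Tue reg 7 h 4 min / OT 0 h 0 min; Wed reg 8 h 20 min / OT 0 h 0 min; Thu reg 8 h 58 min / OT 0 h 0 min; Fri reg 9 h 0 min / OT 0 h 59 min.
Totals: regular 42 h 22 min, overtime 1 h 58 min.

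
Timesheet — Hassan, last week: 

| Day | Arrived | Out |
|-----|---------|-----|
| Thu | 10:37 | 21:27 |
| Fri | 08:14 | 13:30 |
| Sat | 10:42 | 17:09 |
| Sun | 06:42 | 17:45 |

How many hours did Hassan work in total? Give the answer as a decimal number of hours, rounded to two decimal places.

33.60 hours

Thu: 10:37–21:27 = 10 h 50 min
Fri: 08:14–13:30 = 5 h 16 min
Sat: 10:42–17:09 = 6 h 27 min
Sun: 06:42–17:45 = 11 h 3 min
Total: 10 h 50 min + 5 h 16 min + 6 h 27 min + 11 h 3 min = 33 h 36 min.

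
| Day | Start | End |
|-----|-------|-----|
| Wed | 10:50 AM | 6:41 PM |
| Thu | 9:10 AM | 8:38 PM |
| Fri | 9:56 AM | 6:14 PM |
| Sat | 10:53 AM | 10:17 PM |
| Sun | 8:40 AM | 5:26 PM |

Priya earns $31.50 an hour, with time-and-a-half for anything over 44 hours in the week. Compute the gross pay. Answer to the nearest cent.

$1564.76

Wed: 10:50 AM–6:41 PM = 7 h 51 min
Thu: 9:10 AM–8:38 PM = 11 h 28 min
Fri: 9:56 AM–6:14 PM = 8 h 18 min
Sat: 10:53 AM–10:17 PM = 11 h 24 min
Sun: 8:40 AM–5:26 PM = 8 h 46 min
Total worked: 47 h 47 min = 2867 min.
Regular 44 h 0 min = 2640 min at $31.50/h; overtime 3 h 47 min = 227 min at $47.25/h.
Pay = (2640 × $31.50 + 227 × $47.25) ÷ 60 = $1564.76.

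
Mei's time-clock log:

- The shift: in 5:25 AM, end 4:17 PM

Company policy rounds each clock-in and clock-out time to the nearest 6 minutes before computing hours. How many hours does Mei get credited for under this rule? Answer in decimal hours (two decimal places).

10.90 hours

The shift: in 5:25 AM→5:24 AM, out 4:17 PM→4:18 PM; 10 h 54 min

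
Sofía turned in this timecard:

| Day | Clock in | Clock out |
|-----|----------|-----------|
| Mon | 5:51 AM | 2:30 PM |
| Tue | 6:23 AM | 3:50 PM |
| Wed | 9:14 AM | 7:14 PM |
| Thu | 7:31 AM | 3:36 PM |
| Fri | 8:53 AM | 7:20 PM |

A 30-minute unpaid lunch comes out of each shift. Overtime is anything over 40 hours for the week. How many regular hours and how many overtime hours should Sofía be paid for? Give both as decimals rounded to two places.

Mon: 5:51 AM–2:30 PM = 8 h 39 min; less 30 min break → 8 h 9 min
Tue: 6:23 AM–3:50 PM = 9 h 27 min; less 30 min break → 8 h 57 min
Wed: 9:14 AM–7:14 PM = 10 h 0 min; less 30 min break → 9 h 30 min
Thu: 7:31 AM–3:36 PM = 8 h 5 min; less 30 min break → 7 h 35 min
Fri: 8:53 AM–7:20 PM = 10 h 27 min; less 30 min break → 9 h 57 min
Total worked: 44 h 8 min = 44.13 h.
Threshold 40 h → overtime 4 h 8 min, regular 40 h 0 min.

Regular 40.00 hours, overtime 4.13 hours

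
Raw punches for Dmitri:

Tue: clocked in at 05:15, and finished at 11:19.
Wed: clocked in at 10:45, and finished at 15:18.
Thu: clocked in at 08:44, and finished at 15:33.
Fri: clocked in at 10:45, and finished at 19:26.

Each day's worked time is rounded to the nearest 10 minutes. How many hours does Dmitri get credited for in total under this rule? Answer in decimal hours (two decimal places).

Tue: 05:15–11:19 = 6 h 4 min → rounds to 6 h 0 min
Wed: 10:45–15:18 = 4 h 33 min → rounds to 4 h 30 min
Thu: 08:44–15:33 = 6 h 49 min → rounds to 6 h 50 min
Fri: 10:45–19:26 = 8 h 41 min → rounds to 8 h 40 min
Total credited: 26 h 0 min.

26.00 hours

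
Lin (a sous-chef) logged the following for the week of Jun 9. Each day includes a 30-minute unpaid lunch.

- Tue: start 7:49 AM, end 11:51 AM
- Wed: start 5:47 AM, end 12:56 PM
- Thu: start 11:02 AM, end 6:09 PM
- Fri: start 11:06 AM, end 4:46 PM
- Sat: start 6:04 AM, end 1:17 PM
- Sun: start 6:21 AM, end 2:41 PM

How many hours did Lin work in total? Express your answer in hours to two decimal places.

36.52 hours

Tue: 7:49 AM–11:51 AM = 4 h 2 min; less 30 min break → 3 h 32 min
Wed: 5:47 AM–12:56 PM = 7 h 9 min; less 30 min break → 6 h 39 min
Thu: 11:02 AM–6:09 PM = 7 h 7 min; less 30 min break → 6 h 37 min
Fri: 11:06 AM–4:46 PM = 5 h 40 min; less 30 min break → 5 h 10 min
Sat: 6:04 AM–1:17 PM = 7 h 13 min; less 30 min break → 6 h 43 min
Sun: 6:21 AM–2:41 PM = 8 h 20 min; less 30 min break → 7 h 50 min
Total: 3 h 32 min + 6 h 39 min + 6 h 37 min + 5 h 10 min + 6 h 43 min + 7 h 50 min = 36 h 31 min.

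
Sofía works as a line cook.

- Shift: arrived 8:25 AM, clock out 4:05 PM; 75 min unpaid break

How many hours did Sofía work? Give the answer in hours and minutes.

6 h 25 min

Shift: 8:25 AM–4:05 PM = 7 h 40 min; less 75 min break → 6 h 25 min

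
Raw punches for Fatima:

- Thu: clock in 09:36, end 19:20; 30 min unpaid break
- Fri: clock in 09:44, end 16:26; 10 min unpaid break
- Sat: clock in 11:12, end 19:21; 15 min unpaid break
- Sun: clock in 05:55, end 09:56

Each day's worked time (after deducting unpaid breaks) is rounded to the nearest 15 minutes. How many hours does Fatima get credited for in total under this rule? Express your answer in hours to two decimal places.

Thu: 09:36–19:20 = 9 h 44 min − 30 min = 9 h 14 min → rounds to 9 h 15 min
Fri: 09:44–16:26 = 6 h 42 min − 10 min = 6 h 32 min → rounds to 6 h 30 min
Sat: 11:12–19:21 = 8 h 9 min − 15 min = 7 h 54 min → rounds to 8 h 0 min
Sun: 05:55–09:56 = 4 h 1 min → rounds to 4 h 0 min
Total credited: 27 h 45 min.

27.75 hours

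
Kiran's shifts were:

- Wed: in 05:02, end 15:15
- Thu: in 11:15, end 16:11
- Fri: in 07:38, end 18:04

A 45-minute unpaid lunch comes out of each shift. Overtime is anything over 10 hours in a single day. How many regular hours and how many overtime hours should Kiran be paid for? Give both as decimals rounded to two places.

Regular 23.33 hours, overtime 0.00 hours

Wed: 05:02–15:15 = 10 h 13 min; less 45 min break → 9 h 28 min
Thu: 11:15–16:11 = 4 h 56 min; less 45 min break → 4 h 11 min
Fri: 07:38–18:04 = 10 h 26 min; less 45 min break → 9 h 41 min
Wed reg 9 h 28 min / OT 0 h 0 min; Thu reg 4 h 11 min / OT 0 h 0 min; Fri reg 9 h 41 min / OT 0 h 0 min.
Totals: regular 23 h 20 min, overtime 0 h 0 min.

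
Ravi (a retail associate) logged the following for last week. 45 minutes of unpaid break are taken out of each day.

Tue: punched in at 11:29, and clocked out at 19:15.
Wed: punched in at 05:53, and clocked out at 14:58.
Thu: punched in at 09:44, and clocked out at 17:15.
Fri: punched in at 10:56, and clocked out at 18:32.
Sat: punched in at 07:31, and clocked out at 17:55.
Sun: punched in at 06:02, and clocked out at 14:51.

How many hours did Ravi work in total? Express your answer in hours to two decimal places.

46.68 hours

Tue: 11:29–19:15 = 7 h 46 min; less 45 min break → 7 h 1 min
Wed: 05:53–14:58 = 9 h 5 min; less 45 min break → 8 h 20 min
Thu: 09:44–17:15 = 7 h 31 min; less 45 min break → 6 h 46 min
Fri: 10:56–18:32 = 7 h 36 min; less 45 min break → 6 h 51 min
Sat: 07:31–17:55 = 10 h 24 min; less 45 min break → 9 h 39 min
Sun: 06:02–14:51 = 8 h 49 min; less 45 min break → 8 h 4 min
Total: 7 h 1 min + 8 h 20 min + 6 h 46 min + 6 h 51 min + 9 h 39 min + 8 h 4 min = 46 h 41 min.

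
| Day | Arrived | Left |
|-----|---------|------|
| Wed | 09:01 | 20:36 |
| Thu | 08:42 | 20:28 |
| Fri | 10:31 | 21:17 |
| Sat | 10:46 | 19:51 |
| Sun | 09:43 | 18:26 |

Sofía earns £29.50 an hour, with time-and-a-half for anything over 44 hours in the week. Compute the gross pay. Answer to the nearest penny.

£1648.31

Wed: 09:01–20:36 = 11 h 35 min
Thu: 08:42–20:28 = 11 h 46 min
Fri: 10:31–21:17 = 10 h 46 min
Sat: 10:46–19:51 = 9 h 5 min
Sun: 09:43–18:26 = 8 h 43 min
Total worked: 51 h 55 min = 3115 min.
Regular 44 h 0 min = 2640 min at £29.50/h; overtime 7 h 55 min = 475 min at £44.25/h.
Pay = (2640 × £29.50 + 475 × £44.25) ÷ 60 = £1648.31.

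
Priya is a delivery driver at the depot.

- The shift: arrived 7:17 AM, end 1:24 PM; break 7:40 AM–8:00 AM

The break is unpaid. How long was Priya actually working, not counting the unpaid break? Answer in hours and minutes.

5 h 47 min

The shift: 7:17 AM–1:24 PM = 6 h 7 min; less 20 min break → 5 h 47 min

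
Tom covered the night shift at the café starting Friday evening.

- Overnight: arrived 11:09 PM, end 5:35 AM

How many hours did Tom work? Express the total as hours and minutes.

Overnight: 11:09 PM → midnight = 0 h 51 min; midnight → 5:35 AM = 5 h 35 min; span 6 h 26 min

6 h 26 min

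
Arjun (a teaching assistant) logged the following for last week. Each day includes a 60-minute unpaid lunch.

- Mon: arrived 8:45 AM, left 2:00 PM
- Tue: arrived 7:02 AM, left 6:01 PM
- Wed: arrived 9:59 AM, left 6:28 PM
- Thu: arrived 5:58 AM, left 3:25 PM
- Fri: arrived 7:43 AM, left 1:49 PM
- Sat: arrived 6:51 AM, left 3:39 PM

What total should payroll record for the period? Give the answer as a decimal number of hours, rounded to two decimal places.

43.07 hours

Mon: 8:45 AM–2:00 PM = 5 h 15 min; less 60 min break → 4 h 15 min
Tue: 7:02 AM–6:01 PM = 10 h 59 min; less 60 min break → 9 h 59 min
Wed: 9:59 AM–6:28 PM = 8 h 29 min; less 60 min break → 7 h 29 min
Thu: 5:58 AM–3:25 PM = 9 h 27 min; less 60 min break → 8 h 27 min
Fri: 7:43 AM–1:49 PM = 6 h 6 min; less 60 min break → 5 h 6 min
Sat: 6:51 AM–3:39 PM = 8 h 48 min; less 60 min break → 7 h 48 min
Total: 4 h 15 min + 9 h 59 min + 7 h 29 min + 8 h 27 min + 5 h 6 min + 7 h 48 min = 43 h 4 min.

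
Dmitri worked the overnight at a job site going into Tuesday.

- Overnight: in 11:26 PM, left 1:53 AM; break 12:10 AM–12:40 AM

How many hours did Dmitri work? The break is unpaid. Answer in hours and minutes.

Overnight: 11:26 PM → midnight = 0 h 34 min; midnight → 1:53 AM = 1 h 53 min; span 2 h 27 min; less 30 min break → 1 h 57 min

1 h 57 min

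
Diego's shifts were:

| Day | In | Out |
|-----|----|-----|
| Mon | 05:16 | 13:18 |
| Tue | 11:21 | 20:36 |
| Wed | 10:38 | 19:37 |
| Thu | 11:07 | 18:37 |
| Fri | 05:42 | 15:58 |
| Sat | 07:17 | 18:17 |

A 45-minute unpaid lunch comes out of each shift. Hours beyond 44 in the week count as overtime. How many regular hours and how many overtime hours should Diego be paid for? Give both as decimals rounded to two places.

Mon: 05:16–13:18 = 8 h 2 min; less 45 min break → 7 h 17 min
Tue: 11:21–20:36 = 9 h 15 min; less 45 min break → 8 h 30 min
Wed: 10:38–19:37 = 8 h 59 min; less 45 min break → 8 h 14 min
Thu: 11:07–18:37 = 7 h 30 min; less 45 min break → 6 h 45 min
Fri: 05:42–15:58 = 10 h 16 min; less 45 min break → 9 h 31 min
Sat: 07:17–18:17 = 11 h 0 min; less 45 min break → 10 h 15 min
Total worked: 50 h 32 min = 50.53 h.
Threshold 44 h → overtime 6 h 32 min, regular 44 h 0 min.

Regular 44.00 hours, overtime 6.53 hours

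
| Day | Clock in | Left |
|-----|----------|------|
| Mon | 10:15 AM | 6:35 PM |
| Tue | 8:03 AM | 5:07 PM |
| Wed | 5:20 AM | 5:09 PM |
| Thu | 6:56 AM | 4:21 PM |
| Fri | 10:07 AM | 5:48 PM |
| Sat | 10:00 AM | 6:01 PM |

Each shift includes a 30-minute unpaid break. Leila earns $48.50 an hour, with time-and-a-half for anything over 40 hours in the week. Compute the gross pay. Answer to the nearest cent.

$2764.50

Mon: 10:15 AM–6:35 PM = 8 h 20 min; less 30 min break → 7 h 50 min
Tue: 8:03 AM–5:07 PM = 9 h 4 min; less 30 min break → 8 h 34 min
Wed: 5:20 AM–5:09 PM = 11 h 49 min; less 30 min break → 11 h 19 min
Thu: 6:56 AM–4:21 PM = 9 h 25 min; less 30 min break → 8 h 55 min
Fri: 10:07 AM–5:48 PM = 7 h 41 min; less 30 min break → 7 h 11 min
Sat: 10:00 AM–6:01 PM = 8 h 1 min; less 30 min break → 7 h 31 min
Total worked: 51 h 20 min = 3080 min.
Regular 40 h 0 min = 2400 min at $48.50/h; overtime 11 h 20 min = 680 min at $72.75/h.
Pay = (2400 × $48.50 + 680 × $72.75) ÷ 60 = $2764.50.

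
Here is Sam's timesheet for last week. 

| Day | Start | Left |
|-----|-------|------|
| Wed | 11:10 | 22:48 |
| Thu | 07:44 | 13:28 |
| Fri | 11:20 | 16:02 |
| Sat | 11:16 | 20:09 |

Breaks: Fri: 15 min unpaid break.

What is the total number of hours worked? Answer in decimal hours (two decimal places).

30.70 hours

Wed: 11:10–22:48 = 11 h 38 min
Thu: 07:44–13:28 = 5 h 44 min
Fri: 11:20–16:02 = 4 h 42 min; less 15 min break → 4 h 27 min
Sat: 11:16–20:09 = 8 h 53 min
Total: 11 h 38 min + 5 h 44 min + 4 h 27 min + 8 h 53 min = 30 h 42 min.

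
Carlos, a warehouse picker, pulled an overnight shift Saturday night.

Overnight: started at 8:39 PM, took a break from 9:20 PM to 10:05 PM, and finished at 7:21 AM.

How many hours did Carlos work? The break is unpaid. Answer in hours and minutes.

Overnight: 8:39 PM → midnight = 3 h 21 min; midnight → 7:21 AM = 7 h 21 min; span 10 h 42 min; less 45 min break → 9 h 57 min

9 h 57 min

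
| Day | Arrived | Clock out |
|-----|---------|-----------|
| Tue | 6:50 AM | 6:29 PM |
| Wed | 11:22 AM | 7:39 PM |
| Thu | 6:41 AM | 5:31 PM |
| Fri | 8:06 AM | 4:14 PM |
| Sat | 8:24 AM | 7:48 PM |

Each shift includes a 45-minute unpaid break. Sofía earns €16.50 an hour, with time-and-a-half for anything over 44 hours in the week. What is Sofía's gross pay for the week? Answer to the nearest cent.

€789.11

Tue: 6:50 AM–6:29 PM = 11 h 39 min; less 45 min break → 10 h 54 min
Wed: 11:22 AM–7:39 PM = 8 h 17 min; less 45 min break → 7 h 32 min
Thu: 6:41 AM–5:31 PM = 10 h 50 min; less 45 min break → 10 h 5 min
Fri: 8:06 AM–4:14 PM = 8 h 8 min; less 45 min break → 7 h 23 min
Sat: 8:24 AM–7:48 PM = 11 h 24 min; less 45 min break → 10 h 39 min
Total worked: 46 h 33 min = 2793 min.
Regular 44 h 0 min = 2640 min at €16.50/h; overtime 2 h 33 min = 153 min at €24.75/h.
Pay = (2640 × €16.50 + 153 × €24.75) ÷ 60 = €789.11.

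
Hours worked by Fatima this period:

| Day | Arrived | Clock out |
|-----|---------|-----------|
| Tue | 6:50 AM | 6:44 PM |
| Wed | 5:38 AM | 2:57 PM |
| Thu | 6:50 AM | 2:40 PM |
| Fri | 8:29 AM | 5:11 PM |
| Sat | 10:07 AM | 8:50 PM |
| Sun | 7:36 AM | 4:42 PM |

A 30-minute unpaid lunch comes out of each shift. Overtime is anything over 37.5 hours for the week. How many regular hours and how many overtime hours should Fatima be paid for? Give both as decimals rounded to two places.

Regular 37.50 hours, overtime 17.07 hours

Tue: 6:50 AM–6:44 PM = 11 h 54 min; less 30 min break → 11 h 24 min
Wed: 5:38 AM–2:57 PM = 9 h 19 min; less 30 min break → 8 h 49 min
Thu: 6:50 AM–2:40 PM = 7 h 50 min; less 30 min break → 7 h 20 min
Fri: 8:29 AM–5:11 PM = 8 h 42 min; less 30 min break → 8 h 12 min
Sat: 10:07 AM–8:50 PM = 10 h 43 min; less 30 min break → 10 h 13 min
Sun: 7:36 AM–4:42 PM = 9 h 6 min; less 30 min break → 8 h 36 min
Total worked: 54 h 34 min = 54.57 h.
Threshold 37.5 h → overtime 17 h 4 min, regular 37 h 30 min.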